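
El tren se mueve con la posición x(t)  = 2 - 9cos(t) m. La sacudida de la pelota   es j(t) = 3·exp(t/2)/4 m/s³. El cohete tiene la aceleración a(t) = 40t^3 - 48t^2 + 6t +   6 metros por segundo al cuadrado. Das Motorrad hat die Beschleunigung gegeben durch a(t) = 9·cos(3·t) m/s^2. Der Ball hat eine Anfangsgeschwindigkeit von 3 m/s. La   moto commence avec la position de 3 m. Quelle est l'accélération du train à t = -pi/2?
En partant de la position x(t) = 2 - 9·cos(t), nous prenons 2 dérivées. En dérivant la position, nous obtenons la vitesse: v(t) = 9·sin(t). En prenant d/dt de v(t), nous trouvons a(t) = 9·cos(t). De l'équation de l'accélération a(t) = 9·cos(t), nous substituons t = -pi/2 pour obtenir a = 0.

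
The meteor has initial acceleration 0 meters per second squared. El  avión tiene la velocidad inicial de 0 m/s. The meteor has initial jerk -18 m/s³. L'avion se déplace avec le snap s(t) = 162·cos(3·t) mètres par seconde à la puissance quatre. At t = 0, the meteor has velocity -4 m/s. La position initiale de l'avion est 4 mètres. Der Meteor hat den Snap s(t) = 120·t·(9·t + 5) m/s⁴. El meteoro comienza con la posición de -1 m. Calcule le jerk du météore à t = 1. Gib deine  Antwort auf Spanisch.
Partiendo del snap s(t) = 120·t·(9·t + 5), tomamos 1 integral. Integrando el snap y usando la condición inicial j(0) = -18, obtenemos j(t) = 360·t^3 + 300·t^2 - 18. Usando j(t) = 360·t^3 + 300·t^2 - 18 y sustituyendo t = 1, encontramos j = 642.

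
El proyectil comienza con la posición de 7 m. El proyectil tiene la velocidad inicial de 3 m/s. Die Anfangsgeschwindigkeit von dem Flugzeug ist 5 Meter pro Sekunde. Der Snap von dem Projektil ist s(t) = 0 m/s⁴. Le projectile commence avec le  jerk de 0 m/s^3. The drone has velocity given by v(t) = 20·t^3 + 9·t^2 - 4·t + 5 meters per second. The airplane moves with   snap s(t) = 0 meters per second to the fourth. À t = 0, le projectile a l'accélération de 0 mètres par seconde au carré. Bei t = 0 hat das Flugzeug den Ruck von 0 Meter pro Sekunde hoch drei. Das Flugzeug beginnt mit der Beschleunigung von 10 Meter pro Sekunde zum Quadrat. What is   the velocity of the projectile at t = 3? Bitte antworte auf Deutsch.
Wir müssen das Integral unserer Gleichung für den Snap s(t) = 0 3-mal finden. Mit ∫s(t)dt und Anwendung von j(0) = 0, finden wir j(t) = 0. Die Stammfunktion von dem Ruck, mit a(0) = 0, ergibt die Beschleunigung: a(t) = 0. Die Stammfunktion von der Beschleunigung, mit v(0) = 3, ergibt die Geschwindigkeit: v(t) = 3. Aus der Gleichung für die Geschwindigkeit v(t) = 3, setzen wir t = 3 ein und erhalten v = 3.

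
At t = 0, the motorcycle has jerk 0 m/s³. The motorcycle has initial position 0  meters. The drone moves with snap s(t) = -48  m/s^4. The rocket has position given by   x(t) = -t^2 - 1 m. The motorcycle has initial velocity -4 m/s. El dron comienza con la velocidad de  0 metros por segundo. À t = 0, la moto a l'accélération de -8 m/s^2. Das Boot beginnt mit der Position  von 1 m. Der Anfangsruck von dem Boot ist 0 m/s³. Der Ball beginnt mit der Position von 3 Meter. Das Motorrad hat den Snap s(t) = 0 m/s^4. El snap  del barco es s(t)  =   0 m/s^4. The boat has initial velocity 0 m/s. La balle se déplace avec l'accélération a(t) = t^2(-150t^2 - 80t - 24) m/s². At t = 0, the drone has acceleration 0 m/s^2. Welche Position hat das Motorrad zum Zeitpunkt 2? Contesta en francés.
Nous devons trouver la primitive de notre équation du snap s(t) = 0 4 fois. L'intégrale du snap, avec j(0) = 0, donne le jerk: j(t) = 0. L'intégrale du jerk, avec a(0) = -8, donne l'accélération: a(t) = -8. En prenant ∫a(t)dt et en appliquant v(0) = -4, nous trouvons v(t) = -8·t - 4. En prenant ∫v(t)dt et en appliquant x(0) = 0, nous trouvons x(t) = -4·t^2 - 4·t. Nous avons la position x(t) = -4·t^2 - 4·t. En substituant t = 2: x(2) = -24.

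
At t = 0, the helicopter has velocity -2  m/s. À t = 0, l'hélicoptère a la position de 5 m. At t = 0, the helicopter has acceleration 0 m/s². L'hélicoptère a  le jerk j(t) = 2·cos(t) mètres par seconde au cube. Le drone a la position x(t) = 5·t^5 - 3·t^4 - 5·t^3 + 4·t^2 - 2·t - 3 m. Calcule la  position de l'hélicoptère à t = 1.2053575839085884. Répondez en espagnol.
Necesitamos integrar nuestra ecuación de la sacudida j(t) = 2·cos(t) 3 veces. Tomando ∫j(t)dt y aplicando a(0) = 0, encontramos a(t) = 2·sin(t). Integrando la aceleración y usando la condición inicial v(0) = -2, obtenemos v(t) = -2·cos(t). La integral de la velocidad es la posición. Usando x(0) = 5, obtenemos x(t) = 5 - 2·sin(t). De la ecuación de la posición x(t) = 5 - 2·sin(t), sustituimos t = 1.2053575839085884 para obtener x = 3.13206587540250.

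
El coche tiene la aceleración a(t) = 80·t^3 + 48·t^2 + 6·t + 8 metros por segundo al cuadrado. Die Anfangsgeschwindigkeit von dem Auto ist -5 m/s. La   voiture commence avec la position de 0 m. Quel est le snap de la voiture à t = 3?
Pour résoudre ceci, nous devons prendre 2 dérivées de notre équation de l'accélération a(t) = 80·t^3 + 48·t^2 + 6·t + 8. En prenant d/dt de a(t), nous trouvons j(t) = 240·t^2 + 96·t + 6. En prenant d/dt de j(t), nous trouvons s(t) = 480·t + 96. Nous avons le snap s(t) = 480·t + 96. En substituant t = 3: s(3) = 1536.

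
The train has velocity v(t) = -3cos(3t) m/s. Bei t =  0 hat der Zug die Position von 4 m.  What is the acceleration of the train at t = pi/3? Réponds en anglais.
We must differentiate our velocity equation v(t) = -3·cos(3·t) 1 time. The derivative of velocity gives acceleration: a(t) = 9·sin(3·t). We have acceleration a(t) = 9·sin(3·t). Substituting t = pi/3: a(pi/3) = 0.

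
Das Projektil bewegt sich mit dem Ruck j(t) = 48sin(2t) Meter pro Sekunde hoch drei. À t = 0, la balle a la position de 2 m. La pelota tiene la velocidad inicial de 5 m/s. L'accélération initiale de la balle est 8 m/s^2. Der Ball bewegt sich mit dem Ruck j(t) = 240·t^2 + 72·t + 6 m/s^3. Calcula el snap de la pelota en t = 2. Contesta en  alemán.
Um dies zu lösen, müssen wir 1 Ableitung unserer Gleichung für den Ruck j(t) = 240·t^2 + 72·t + 6 nehmen. Die Ableitung von dem Ruck ergibt den Snap: s(t) = 480·t + 72. Wir haben den Snap s(t) = 480·t + 72. Durch Einsetzen von t = 2: s(2) = 1032.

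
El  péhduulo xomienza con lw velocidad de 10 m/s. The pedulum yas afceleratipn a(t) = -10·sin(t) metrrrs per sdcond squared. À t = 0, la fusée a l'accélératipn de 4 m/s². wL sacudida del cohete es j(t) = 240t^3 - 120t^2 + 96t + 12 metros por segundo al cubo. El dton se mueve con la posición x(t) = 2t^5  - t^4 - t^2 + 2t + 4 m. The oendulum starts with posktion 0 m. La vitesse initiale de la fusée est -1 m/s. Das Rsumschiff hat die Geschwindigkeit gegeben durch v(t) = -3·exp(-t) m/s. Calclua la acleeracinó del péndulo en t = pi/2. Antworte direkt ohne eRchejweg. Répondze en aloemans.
a(pi/2) = -10.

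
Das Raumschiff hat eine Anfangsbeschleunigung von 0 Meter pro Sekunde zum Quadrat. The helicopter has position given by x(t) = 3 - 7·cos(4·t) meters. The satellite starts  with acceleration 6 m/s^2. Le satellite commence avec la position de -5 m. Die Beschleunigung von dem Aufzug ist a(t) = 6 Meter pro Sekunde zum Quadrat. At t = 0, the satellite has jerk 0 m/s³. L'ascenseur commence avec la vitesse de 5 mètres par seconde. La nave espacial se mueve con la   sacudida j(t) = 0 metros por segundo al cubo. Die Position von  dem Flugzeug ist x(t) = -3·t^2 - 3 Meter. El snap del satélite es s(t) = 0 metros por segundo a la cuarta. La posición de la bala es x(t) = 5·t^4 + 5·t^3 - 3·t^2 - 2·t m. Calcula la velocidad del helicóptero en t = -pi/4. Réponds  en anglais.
To solve this, we need to take 1 derivative of our position equation x(t) = 3 - 7·cos(4·t). The derivative of position gives velocity: v(t) = 28·sin(4·t). Using v(t) = 28·sin(4·t) and substituting t = -pi/4, we find v = 0.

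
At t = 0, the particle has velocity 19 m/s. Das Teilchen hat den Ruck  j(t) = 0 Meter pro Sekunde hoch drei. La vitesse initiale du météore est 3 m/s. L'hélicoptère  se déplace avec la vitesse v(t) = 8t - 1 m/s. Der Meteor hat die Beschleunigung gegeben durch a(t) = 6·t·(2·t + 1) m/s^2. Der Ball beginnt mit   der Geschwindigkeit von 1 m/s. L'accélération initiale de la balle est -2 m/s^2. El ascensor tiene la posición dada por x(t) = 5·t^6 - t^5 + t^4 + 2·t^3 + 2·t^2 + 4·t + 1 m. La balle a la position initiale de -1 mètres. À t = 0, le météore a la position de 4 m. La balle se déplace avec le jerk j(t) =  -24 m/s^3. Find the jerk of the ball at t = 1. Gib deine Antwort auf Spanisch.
De la ecuación de la sacudida j(t) = -24, sustituimos t = 1 para obtener j = -24.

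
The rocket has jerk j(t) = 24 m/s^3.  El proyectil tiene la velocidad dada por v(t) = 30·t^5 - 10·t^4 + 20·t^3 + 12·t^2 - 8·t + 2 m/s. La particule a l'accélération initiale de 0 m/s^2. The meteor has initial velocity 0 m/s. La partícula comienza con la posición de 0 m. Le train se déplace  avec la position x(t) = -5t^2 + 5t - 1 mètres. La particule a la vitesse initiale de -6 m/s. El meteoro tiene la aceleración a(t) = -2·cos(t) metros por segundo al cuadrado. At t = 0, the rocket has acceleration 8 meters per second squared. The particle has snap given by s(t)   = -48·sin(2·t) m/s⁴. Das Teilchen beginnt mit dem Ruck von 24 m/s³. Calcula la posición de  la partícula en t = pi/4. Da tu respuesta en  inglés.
Starting from snap s(t) = -48·sin(2·t), we take 4 antiderivatives. Finding the integral of s(t) and using j(0) = 24: j(t) = 24·cos(2·t). Finding the antiderivative of j(t) and using a(0) = 0: a(t) = 12·sin(2·t). Taking ∫a(t)dt and applying v(0) = -6, we find v(t) = -6·cos(2·t). Integrating velocity and using the initial condition x(0) = 0, we get x(t) = -3·sin(2·t). We have position x(t) = -3·sin(2·t). Substituting t = pi/4: x(pi/4) = -3.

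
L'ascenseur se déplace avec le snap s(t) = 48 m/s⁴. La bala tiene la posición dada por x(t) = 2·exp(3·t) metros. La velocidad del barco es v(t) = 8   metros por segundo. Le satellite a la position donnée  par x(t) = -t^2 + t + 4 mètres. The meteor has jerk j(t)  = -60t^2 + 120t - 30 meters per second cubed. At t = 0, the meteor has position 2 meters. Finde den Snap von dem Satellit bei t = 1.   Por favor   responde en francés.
En partant de la position x(t) = -t^2 + t + 4, nous prenons 4 dérivées. En dérivant la position, nous obtenons la vitesse: v(t) = 1 - 2·t. En dérivant la vitesse, nous obtenons l'accélération: a(t) = -2. En dérivant l'accélération, nous obtenons le jerk: j(t) = 0. La dérivée du jerk donne le snap: s(t) = 0. Nous avons le snap s(t) = 0. En substituant t = 1: s(1) = 0.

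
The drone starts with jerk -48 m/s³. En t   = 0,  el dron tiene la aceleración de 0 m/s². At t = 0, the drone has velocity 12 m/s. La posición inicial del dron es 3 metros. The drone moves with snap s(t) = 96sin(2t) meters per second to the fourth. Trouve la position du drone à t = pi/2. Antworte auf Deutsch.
Ausgehend von dem Snap s(t) = 96·sin(2·t), nehmen wir 4 Stammfunktionen. Die Stammfunktion von dem Snap ist der Ruck. Mit j(0) = -48 erhalten wir j(t) = -48·cos(2·t). Durch Integration von dem Ruck und Verwendung der Anfangsbedingung a(0) = 0, erhalten wir a(t) = -24·sin(2·t). Das Integral von der Beschleunigung, mit v(0) = 12, ergibt die Geschwindigkeit: v(t) = 12·cos(2·t). Das Integral von der Geschwindigkeit, mit x(0) = 3, ergibt die Position: x(t) = 6·sin(2·t) + 3. Mit x(t) = 6·sin(2·t) + 3 und Einsetzen von t = pi/2, finden wir x = 3.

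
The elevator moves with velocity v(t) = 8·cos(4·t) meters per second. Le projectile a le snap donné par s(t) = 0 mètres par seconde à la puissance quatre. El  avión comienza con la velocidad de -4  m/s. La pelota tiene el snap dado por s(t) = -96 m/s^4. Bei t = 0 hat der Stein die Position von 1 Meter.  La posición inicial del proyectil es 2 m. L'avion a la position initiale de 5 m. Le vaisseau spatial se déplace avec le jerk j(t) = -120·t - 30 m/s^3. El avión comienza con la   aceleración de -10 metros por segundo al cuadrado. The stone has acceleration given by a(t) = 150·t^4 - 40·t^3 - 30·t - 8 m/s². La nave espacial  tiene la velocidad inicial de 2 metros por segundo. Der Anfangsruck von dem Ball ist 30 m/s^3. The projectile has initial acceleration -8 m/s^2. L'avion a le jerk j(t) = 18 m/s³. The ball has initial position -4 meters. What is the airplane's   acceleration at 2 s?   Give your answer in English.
To find the answer, we compute 1 integral of j(t) = 18. The antiderivative of jerk, with a(0) = -10, gives acceleration: a(t) = 18·t - 10. From the given acceleration equation a(t) = 18·t - 10, we substitute t = 2 to get a = 26.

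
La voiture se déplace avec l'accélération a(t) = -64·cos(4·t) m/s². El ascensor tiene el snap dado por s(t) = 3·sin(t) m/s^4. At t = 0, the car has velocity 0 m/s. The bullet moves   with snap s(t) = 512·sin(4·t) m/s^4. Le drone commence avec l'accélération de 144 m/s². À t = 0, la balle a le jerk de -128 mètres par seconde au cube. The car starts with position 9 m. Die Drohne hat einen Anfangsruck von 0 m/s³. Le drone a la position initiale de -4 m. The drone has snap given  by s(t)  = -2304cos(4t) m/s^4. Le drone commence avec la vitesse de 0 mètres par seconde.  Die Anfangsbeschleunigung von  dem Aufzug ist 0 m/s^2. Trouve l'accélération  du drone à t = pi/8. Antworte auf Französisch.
En partant du snap s(t) = -2304·cos(4·t), nous prenons 2 primitives. En prenant ∫s(t)dt et en appliquant j(0) = 0, nous trouvons j(t) = -576·sin(4·t). La primitive du jerk est l'accélération. En utilisant a(0) = 144, nous obtenons a(t) = 144·cos(4·t). En utilisant a(t) = 144·cos(4·t) et en substituant t = pi/8, nous trouvons a = 0.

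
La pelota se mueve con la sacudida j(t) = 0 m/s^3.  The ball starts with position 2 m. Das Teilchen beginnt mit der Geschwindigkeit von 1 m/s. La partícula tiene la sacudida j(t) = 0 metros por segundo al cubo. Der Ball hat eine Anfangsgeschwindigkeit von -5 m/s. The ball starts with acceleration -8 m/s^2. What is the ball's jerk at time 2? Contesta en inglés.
Using j(t) = 0 and substituting t = 2, we find j = 0.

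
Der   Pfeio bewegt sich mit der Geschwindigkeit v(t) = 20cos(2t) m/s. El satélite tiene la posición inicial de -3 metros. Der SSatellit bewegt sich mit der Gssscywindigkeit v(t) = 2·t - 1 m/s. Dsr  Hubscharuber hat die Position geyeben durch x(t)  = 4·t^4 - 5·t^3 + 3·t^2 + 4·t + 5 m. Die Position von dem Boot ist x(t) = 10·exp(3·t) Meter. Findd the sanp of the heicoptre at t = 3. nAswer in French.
En partant de la position x(t) = 4·t^4 - 5·t^3 + 3·t^2 + 4·t + 5, nous prenons 4 dérivées. La dérivée de la position donne la vitesse: v(t) = 16·t^3 - 15·t^2 + 6·t + 4. La dérivée de la vitesse donne l'accélération: a(t) = 48·t^2 - 30·t + 6. En prenant d/dt de a(t), nous trouvons j(t) = 96·t - 30. En dérivant le jerk, nous obtenons le snap: s(t) = 96. En utilisant s(t) = 96 et en substituant t = 3, nous trouvons s = 96.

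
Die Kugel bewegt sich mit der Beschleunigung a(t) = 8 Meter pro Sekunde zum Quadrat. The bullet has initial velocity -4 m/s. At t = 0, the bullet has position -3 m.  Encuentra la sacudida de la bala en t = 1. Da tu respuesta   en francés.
Nous devons dériver notre équation de l'accélération a(t) = 8 1 fois. En prenant d/dt de a(t), nous trouvons j(t) = 0. De l'équation du jerk j(t) = 0, nous substituons t = 1 pour obtenir j = 0.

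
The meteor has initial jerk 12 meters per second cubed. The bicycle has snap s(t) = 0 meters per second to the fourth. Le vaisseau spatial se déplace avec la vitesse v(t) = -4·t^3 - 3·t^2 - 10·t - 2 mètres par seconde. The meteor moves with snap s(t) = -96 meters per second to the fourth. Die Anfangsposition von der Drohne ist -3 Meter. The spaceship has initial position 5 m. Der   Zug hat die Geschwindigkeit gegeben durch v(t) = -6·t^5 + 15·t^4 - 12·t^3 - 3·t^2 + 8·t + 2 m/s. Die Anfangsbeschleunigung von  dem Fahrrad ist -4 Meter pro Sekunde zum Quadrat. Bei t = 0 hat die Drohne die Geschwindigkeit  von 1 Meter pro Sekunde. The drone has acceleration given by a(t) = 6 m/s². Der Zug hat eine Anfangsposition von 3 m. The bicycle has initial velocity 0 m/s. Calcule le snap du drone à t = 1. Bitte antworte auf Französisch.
Nous devons dériver notre équation de l'accélération a(t) = 6 2 fois. En dérivant l'accélération, nous obtenons le jerk: j(t) = 0. En prenant d/dt de j(t), nous trouvons s(t) = 0. De l'équation du snap s(t) = 0, nous substituons t = 1 pour obtenir s = 0.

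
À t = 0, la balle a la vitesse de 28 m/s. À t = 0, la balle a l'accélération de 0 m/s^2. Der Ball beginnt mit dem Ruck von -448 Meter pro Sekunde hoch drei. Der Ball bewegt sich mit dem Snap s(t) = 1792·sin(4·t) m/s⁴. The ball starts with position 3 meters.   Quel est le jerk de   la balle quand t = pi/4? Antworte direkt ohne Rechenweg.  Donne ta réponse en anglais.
The jerk at t = pi/4 is j = 448.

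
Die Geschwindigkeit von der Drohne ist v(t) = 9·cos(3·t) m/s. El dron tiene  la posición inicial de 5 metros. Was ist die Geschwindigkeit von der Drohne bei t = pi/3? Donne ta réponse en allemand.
Aus der Gleichung für die Geschwindigkeit v(t) = 9·cos(3·t), setzen wir t = pi/3 ein und erhalten v = -9.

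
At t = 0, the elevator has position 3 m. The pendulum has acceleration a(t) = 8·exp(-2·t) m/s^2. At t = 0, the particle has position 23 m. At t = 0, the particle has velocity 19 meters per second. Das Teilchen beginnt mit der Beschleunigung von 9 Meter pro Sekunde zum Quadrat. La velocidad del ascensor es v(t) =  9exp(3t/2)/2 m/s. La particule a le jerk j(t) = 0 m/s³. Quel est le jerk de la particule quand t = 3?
En utilisant j(t) = 0 et en substituant t = 3, nous trouvons j = 0.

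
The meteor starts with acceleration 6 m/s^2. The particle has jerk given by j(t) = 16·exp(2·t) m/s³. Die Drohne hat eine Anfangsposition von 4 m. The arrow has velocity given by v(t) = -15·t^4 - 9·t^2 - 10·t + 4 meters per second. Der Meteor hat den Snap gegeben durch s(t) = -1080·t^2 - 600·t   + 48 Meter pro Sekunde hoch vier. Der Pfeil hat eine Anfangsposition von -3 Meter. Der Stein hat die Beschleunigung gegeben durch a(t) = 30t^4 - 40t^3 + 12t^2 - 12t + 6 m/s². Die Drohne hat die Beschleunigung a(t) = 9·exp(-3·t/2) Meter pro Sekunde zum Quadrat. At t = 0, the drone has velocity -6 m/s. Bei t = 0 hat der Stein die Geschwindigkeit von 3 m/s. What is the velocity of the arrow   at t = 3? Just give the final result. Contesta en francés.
v(3) = -1322.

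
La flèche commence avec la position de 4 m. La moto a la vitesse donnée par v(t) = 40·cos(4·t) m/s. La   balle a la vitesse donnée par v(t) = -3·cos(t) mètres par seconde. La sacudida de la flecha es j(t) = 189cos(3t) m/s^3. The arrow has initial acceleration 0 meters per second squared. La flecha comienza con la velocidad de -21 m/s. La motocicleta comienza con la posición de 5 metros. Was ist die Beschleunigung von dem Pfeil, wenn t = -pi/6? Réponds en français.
Nous devons intégrer notre équation du jerk j(t) = 189·cos(3·t) 1 fois. L'intégrale du jerk est l'accélération. En utilisant a(0) = 0, nous obtenons a(t) = 63·sin(3·t). Nous avons l'accélération a(t) = 63·sin(3·t). En substituant t = -pi/6: a(-pi/6) = -63.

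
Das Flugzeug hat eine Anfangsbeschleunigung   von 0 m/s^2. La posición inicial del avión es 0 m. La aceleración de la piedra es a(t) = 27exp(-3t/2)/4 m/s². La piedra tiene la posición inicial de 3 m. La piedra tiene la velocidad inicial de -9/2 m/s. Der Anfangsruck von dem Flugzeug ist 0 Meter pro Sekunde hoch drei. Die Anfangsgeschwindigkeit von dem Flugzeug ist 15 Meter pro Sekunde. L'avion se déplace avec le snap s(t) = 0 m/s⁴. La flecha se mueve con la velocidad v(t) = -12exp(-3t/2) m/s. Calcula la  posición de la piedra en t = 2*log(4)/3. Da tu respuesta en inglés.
We must find the integral of our acceleration equation a(t) = 27·exp(-3·t/2)/4 2 times. Finding the integral of a(t) and using v(0) = -9/2: v(t) = -9·exp(-3·t/2)/2. Integrating velocity and using the initial condition x(0) = 3, we get x(t) = 3·exp(-3·t/2). From the given position equation x(t) = 3·exp(-3·t/2), we substitute t = 2*log(4)/3 to get x = 3/4.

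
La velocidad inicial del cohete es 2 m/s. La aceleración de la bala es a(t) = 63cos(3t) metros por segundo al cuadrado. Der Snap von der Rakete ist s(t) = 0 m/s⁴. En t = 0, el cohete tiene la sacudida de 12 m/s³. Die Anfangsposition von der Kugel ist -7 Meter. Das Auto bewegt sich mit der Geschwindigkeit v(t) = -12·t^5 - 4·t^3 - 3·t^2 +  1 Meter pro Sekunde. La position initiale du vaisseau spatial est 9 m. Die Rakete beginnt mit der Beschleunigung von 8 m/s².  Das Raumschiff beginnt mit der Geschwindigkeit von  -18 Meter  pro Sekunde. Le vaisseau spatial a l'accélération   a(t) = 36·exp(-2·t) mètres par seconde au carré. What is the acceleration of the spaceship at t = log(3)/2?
From the given acceleration equation a(t) = 36·exp(-2·t), we substitute t = log(3)/2 to get a = 12.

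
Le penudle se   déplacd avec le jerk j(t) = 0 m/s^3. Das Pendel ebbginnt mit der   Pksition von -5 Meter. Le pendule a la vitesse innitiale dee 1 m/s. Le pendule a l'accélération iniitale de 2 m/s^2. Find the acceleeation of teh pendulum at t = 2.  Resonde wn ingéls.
We need to integrate our jerk equation j(t) = 0 1 time. Finding the antiderivative of j(t) and using a(0) = 2: a(t) = 2. Using a(t) = 2 and substituting t = 2, we find a = 2.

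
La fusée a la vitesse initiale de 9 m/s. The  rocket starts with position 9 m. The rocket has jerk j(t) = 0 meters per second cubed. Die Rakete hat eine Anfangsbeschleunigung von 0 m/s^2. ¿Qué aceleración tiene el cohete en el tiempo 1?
Partiendo de la sacudida j(t) = 0, tomamos 1 integral. La integral de la sacudida es la aceleración. Usando a(0) = 0, obtenemos a(t) = 0. Usando a(t) = 0 y sustituyendo t = 1, encontramos a = 0.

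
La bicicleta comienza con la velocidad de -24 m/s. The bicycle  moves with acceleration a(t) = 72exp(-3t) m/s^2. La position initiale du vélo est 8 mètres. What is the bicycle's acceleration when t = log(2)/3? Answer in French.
Nous avons l'accélération a(t) = 72·exp(-3·t). En substituant t = log(2)/3: a(log(2)/3) = 36.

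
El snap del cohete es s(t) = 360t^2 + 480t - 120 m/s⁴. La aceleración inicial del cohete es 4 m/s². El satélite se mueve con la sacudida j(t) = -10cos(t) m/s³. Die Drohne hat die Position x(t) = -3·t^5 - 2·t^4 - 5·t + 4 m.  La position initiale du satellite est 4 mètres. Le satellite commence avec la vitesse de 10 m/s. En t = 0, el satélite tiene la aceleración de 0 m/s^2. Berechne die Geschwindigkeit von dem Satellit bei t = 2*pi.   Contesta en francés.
Pour résoudre ceci, nous devons prendre 2 intégrales de notre équation du jerk j(t) = -10·cos(t). La primitive du jerk, avec a(0) = 0, donne l'accélération: a(t) = -10·sin(t). En intégrant l'accélération et en utilisant la condition initiale v(0) = 10, nous obtenons v(t) = 10·cos(t). En utilisant v(t) = 10·cos(t) et en substituant t = 2*pi, nous trouvons v = 10.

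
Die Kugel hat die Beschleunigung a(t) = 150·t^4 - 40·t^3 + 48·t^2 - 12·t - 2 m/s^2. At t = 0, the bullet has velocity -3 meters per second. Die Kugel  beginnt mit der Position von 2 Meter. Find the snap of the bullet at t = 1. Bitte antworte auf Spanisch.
Debemos derivar nuestra ecuación de la aceleración a(t) = 150·t^4 - 40·t^3 + 48·t^2 - 12·t - 2 2 veces. Derivando la aceleración, obtenemos la sacudida: j(t) = 600·t^3 - 120·t^2 + 96·t - 12. Tomando d/dt de j(t), encontramos s(t) = 1800·t^2 - 240·t + 96. Tenemos el snap s(t) = 1800·t^2 - 240·t + 96. Sustituyendo t = 1: s(1) = 1656.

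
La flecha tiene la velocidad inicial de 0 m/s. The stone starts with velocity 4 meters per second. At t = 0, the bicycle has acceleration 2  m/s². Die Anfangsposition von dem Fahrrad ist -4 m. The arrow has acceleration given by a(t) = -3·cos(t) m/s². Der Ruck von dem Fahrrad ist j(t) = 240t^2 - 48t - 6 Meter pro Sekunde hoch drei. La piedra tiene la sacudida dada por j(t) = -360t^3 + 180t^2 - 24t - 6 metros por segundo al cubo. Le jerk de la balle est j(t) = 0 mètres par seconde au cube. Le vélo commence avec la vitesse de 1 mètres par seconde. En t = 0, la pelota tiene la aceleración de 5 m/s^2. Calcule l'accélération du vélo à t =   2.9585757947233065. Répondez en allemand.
Wir müssen das Integral unserer Gleichung für den Ruck j(t) = 240·t^2 - 48·t - 6 1-mal finden. Durch Integration von dem Ruck und Verwendung der Anfangsbedingung a(0) = 2, erhalten wir a(t) = 80·t^3 - 24·t^2 - 6·t + 2. Aus der Gleichung für die Beschleunigung a(t) = 80·t^3 - 24·t^2 - 6·t + 2, setzen wir t = 2.9585757947233065 ein und erhalten a = 1845.92597228449.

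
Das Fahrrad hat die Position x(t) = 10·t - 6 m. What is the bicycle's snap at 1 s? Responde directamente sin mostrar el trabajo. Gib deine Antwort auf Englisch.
s(1) = 0.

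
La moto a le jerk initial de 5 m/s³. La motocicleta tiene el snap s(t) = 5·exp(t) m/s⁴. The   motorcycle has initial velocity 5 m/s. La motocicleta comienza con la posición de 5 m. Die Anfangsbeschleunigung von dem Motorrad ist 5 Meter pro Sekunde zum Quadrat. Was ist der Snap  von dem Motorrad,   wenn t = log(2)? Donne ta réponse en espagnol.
Usando s(t) = 5·exp(t) y sustituyendo t = log(2), encontramos s = 10.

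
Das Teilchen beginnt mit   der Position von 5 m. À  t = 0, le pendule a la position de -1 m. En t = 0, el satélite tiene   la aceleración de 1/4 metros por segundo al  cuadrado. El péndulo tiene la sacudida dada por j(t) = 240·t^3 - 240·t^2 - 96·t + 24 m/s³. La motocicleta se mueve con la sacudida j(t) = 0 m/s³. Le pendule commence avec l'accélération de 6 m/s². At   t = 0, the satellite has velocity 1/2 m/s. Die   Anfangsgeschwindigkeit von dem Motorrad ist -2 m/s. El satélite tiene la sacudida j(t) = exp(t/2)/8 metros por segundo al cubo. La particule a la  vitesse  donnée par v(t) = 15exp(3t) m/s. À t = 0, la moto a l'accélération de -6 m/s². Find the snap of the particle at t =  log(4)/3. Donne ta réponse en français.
En partant de la vitesse v(t) = 15·exp(3·t), nous prenons 3 dérivées. La dérivée de la vitesse donne l'accélération: a(t) = 45·exp(3·t). La dérivée de l'accélération donne le jerk: j(t) = 135·exp(3·t). En prenant d/dt de j(t), nous trouvons s(t) = 405·exp(3·t). De l'équation du snap s(t) = 405·exp(3·t), nous substituons t = log(4)/3 pour obtenir s = 1620.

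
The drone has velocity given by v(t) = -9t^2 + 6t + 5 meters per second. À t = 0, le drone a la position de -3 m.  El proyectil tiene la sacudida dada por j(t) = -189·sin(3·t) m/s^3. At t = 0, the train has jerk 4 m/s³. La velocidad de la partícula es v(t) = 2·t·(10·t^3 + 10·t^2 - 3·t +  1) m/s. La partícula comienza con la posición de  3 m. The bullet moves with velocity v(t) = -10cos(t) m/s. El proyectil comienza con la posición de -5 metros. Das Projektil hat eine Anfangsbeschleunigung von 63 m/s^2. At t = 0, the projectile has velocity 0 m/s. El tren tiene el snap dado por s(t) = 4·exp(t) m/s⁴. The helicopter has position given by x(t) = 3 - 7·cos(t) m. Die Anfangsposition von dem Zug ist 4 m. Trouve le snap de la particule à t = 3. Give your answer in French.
Pour résoudre ceci, nous devons prendre 3 dérivées de notre équation de la vitesse v(t) = 2·t·(10·t^3 + 10·t^2 - 3·t + 1). La dérivée de la vitesse donne l'accélération: a(t) = 20·t^3 + 20·t^2 + 2·t·(30·t^2 + 20·t - 3) - 6·t + 2. En prenant d/dt de a(t), nous trouvons j(t) = 120·t^2 + 2·t·(60·t + 20) + 80·t - 12. En prenant d/dt de j(t), nous trouvons s(t) = 480·t + 120. En utilisant s(t) = 480·t + 120 et en substituant t = 3, nous trouvons s = 1560.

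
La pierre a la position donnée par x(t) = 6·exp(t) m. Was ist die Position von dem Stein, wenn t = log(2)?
Mit x(t) = 6·exp(t) und Einsetzen von t = log(2), finden wir x = 12.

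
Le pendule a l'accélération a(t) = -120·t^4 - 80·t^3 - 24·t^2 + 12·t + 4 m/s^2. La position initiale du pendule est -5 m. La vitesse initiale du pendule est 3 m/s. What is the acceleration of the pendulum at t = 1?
From the given acceleration equation a(t) = -120·t^4 - 80·t^3 - 24·t^2 + 12·t + 4, we substitute t = 1 to get a = -208.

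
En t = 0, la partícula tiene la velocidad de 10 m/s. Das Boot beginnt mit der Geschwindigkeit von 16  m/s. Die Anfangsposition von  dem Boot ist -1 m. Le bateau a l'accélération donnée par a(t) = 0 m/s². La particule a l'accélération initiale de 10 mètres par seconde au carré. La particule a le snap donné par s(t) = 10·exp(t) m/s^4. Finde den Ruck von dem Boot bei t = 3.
Wir müssen unsere Gleichung für die Beschleunigung a(t) = 0 1-mal ableiten. Durch Ableiten von der Beschleunigung erhalten wir den Ruck: j(t) = 0. Wir haben den Ruck j(t) = 0. Durch Einsetzen von t = 3: j(3) = 0.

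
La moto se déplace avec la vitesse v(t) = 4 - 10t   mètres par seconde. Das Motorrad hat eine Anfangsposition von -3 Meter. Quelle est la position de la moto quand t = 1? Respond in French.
Nous devons intégrer notre équation de la vitesse v(t) = 4 - 10·t 1 fois. La primitive de la vitesse, avec x(0) = -3, donne la position: x(t) = -5·t^2 + 4·t - 3. De l'équation de la position x(t) = -5·t^2 + 4·t - 3, nous substituons t = 1 pour obtenir x = -4.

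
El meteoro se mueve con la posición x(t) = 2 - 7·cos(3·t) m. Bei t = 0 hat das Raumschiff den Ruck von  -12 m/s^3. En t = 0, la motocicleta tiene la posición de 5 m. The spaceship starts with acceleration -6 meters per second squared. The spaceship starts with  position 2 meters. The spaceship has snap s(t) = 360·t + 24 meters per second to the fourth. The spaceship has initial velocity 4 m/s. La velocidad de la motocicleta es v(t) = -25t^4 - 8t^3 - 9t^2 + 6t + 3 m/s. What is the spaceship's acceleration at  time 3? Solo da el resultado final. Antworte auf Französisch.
À t = 3, a = 1686.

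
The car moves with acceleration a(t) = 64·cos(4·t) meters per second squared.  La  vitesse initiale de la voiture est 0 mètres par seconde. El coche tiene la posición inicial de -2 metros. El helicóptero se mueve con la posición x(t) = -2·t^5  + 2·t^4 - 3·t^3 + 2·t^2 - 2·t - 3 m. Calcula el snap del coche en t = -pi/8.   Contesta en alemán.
Um dies zu lösen, müssen wir 2 Ableitungen unserer Gleichung für die Beschleunigung a(t) = 64·cos(4·t) nehmen. Die Ableitung von der Beschleunigung ergibt den Ruck: j(t) = -256·sin(4·t). Durch Ableiten von dem Ruck erhalten wir den Snap: s(t) = -1024·cos(4·t). Mit s(t) = -1024·cos(4·t) und Einsetzen von t = -pi/8, finden wir s = 0.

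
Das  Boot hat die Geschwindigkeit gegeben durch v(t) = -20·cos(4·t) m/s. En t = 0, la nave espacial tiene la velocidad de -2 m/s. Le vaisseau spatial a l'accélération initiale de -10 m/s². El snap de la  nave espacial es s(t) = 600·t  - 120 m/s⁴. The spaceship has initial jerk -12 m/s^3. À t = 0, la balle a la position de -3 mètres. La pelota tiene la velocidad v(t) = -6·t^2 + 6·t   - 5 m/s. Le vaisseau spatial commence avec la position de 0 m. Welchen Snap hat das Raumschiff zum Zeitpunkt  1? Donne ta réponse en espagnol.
De la ecuación del snap s(t) = 600·t - 120, sustituimos t = 1 para obtener s = 480.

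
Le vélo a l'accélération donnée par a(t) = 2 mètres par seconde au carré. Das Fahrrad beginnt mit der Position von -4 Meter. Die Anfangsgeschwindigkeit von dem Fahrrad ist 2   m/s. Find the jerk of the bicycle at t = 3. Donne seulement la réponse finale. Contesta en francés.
La réponse est 0.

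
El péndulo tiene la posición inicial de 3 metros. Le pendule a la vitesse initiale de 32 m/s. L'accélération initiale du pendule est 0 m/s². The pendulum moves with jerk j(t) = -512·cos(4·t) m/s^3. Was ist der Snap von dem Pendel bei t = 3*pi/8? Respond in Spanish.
Para resolver esto, necesitamos tomar 1 derivada de nuestra ecuación de la sacudida j(t) = -512·cos(4·t). Derivando la sacudida, obtenemos el snap: s(t) = 2048·sin(4·t). De la ecuación del snap s(t) = 2048·sin(4·t), sustituimos t = 3*pi/8 para obtener s = -2048.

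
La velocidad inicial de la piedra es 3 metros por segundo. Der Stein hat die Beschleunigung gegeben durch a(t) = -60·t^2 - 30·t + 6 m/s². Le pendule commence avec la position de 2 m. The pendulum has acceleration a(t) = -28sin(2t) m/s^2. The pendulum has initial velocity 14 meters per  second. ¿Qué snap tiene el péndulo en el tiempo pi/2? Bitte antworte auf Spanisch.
Partiendo de la aceleración a(t) = -28·sin(2·t), tomamos 2 derivadas. Tomando d/dt de a(t), encontramos j(t) = -56·cos(2·t). Tomando d/dt de j(t), encontramos s(t) = 112·sin(2·t). Usando s(t) = 112·sin(2·t) y sustituyendo t = pi/2, encontramos s = 0.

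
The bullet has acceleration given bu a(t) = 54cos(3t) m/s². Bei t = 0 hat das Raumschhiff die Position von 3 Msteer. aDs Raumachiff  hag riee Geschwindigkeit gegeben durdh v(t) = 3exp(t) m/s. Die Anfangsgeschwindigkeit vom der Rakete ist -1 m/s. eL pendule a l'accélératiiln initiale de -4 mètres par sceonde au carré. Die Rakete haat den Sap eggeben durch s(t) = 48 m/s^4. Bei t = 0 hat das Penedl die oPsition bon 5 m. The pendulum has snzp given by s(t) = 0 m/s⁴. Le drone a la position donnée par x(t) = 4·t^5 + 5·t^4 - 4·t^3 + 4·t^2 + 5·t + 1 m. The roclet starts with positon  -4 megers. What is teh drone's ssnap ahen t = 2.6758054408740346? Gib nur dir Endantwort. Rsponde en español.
La respuesta es 1404.38661161954.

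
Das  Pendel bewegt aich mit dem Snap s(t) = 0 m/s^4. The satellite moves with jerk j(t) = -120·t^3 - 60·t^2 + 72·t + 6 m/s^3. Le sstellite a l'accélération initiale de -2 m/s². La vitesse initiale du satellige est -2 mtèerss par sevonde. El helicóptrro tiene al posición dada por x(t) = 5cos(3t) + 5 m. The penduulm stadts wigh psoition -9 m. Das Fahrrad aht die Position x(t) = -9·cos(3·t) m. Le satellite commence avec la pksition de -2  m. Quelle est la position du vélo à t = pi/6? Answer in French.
Nous avons la position x(t) = -9·cos(3·t). En substituant t = pi/6: x(pi/6) = 0.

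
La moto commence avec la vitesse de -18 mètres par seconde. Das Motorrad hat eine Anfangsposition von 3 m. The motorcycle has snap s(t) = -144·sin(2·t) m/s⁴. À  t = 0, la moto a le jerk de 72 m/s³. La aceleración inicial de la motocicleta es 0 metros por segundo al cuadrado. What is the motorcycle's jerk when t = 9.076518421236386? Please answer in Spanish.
Para resolver esto, necesitamos tomar 1 antiderivada de nuestra ecuación del snap s(t) = -144·sin(2·t). La integral del snap es la sacudida. Usando j(0) = 72, obtenemos j(t) = 72·cos(2·t). Usando j(t) = 72·cos(2·t) y sustituyendo t = 9.076518421236386, encontramos j = 55.2297614306542.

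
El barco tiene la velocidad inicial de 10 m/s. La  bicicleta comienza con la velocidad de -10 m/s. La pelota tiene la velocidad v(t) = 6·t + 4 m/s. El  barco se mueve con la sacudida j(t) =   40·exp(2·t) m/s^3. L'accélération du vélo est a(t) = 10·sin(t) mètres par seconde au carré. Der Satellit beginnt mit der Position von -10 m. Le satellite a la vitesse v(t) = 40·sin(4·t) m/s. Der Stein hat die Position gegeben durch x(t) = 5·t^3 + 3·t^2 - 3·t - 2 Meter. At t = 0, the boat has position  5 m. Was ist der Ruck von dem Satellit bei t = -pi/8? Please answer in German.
Um dies zu lösen, müssen wir 2 Ableitungen unserer Gleichung für die Geschwindigkeit v(t) = 40·sin(4·t) nehmen. Die Ableitung von der Geschwindigkeit ergibt die Beschleunigung: a(t) = 160·cos(4·t). Durch Ableiten von der Beschleunigung erhalten wir den Ruck: j(t) = -640·sin(4·t). Aus der Gleichung für den Ruck j(t) = -640·sin(4·t), setzen wir t = -pi/8 ein und erhalten j = 640.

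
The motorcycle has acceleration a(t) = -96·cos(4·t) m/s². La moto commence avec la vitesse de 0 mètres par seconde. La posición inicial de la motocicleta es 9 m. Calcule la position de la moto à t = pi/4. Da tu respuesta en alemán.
Um dies zu lösen, müssen wir 2 Integrale unserer Gleichung für die Beschleunigung a(t) = -96·cos(4·t) finden. Durch Integration von der Beschleunigung und Verwendung der Anfangsbedingung v(0) = 0, erhalten wir v(t) = -24·sin(4·t). Das Integral von der Geschwindigkeit, mit x(0) = 9, ergibt die Position: x(t) = 6·cos(4·t) + 3. Mit x(t) = 6·cos(4·t) + 3 und Einsetzen von t = pi/4, finden wir x = -3.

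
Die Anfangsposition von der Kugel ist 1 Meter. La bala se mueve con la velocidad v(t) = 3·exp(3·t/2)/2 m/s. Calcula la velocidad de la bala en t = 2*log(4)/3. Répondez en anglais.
We have velocity v(t) = 3·exp(3·t/2)/2. Substituting t = 2*log(4)/3: v(2*log(4)/3) = 6.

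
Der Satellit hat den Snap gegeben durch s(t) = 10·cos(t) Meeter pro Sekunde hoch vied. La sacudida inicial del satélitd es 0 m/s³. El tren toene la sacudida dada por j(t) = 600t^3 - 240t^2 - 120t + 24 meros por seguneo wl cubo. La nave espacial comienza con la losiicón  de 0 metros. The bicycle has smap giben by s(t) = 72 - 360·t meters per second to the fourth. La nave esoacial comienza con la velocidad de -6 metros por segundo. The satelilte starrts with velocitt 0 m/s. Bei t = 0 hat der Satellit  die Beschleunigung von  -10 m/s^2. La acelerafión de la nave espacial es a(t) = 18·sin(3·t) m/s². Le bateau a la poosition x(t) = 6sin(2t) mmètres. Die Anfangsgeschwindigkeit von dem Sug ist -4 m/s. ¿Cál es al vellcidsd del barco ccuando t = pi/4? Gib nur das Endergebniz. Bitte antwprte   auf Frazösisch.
La réponse est 0.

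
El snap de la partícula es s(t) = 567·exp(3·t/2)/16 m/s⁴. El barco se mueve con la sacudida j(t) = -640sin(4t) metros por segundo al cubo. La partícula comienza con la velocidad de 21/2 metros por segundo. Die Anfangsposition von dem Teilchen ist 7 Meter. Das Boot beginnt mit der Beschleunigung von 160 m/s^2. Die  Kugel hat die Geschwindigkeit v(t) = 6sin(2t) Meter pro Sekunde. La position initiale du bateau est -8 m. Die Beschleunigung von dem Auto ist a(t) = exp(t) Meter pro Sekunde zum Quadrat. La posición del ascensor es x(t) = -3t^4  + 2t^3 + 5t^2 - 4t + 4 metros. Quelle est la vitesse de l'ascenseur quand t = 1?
En partant de la position x(t) = -3·t^4 + 2·t^3 + 5·t^2 - 4·t + 4, nous prenons 1 dérivée. En dérivant la position, nous obtenons la vitesse: v(t) = -12·t^3 + 6·t^2 + 10·t - 4. Nous avons la vitesse v(t) = -12·t^3 + 6·t^2 + 10·t - 4. En substituant t = 1: v(1) = 0.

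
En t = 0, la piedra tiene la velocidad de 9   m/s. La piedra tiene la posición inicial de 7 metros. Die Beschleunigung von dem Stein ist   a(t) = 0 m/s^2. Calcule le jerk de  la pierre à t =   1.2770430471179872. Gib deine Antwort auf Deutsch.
Ausgehend von der Beschleunigung a(t) = 0, nehmen wir 1 Ableitung. Mit d/dt von a(t) finden wir j(t) = 0. Aus der Gleichung für den Ruck j(t) = 0, setzen wir t = 1.2770430471179872 ein und erhalten j = 0.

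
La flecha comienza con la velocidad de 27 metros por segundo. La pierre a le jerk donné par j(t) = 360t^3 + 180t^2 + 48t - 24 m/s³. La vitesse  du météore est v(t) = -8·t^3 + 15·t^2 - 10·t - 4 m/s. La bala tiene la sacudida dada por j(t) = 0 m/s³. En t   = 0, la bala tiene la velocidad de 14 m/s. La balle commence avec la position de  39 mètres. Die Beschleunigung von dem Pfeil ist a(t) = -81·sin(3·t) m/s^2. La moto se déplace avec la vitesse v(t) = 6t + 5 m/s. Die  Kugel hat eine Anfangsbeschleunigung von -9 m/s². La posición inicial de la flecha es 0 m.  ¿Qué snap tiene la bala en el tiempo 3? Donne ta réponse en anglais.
We must differentiate our jerk equation j(t) = 0 1 time. Differentiating jerk, we get snap: s(t) = 0. We have snap s(t) = 0. Substituting t = 3: s(3) = 0.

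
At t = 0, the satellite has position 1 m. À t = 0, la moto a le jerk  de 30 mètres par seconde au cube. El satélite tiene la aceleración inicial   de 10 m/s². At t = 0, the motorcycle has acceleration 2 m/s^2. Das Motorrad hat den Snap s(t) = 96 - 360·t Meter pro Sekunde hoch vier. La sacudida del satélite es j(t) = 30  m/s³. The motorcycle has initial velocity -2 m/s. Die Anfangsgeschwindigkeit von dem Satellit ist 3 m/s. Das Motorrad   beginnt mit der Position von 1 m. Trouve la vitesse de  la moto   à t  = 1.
Pour résoudre ceci, nous devons prendre 3 primitives de notre équation du snap s(t) = 96 - 360·t. En intégrant le snap et en utilisant la condition initiale j(0) = 30, nous obtenons j(t) = -180·t^2 + 96·t + 30. L'intégrale du jerk est l'accélération. En utilisant a(0) = 2, nous obtenons a(t) = -60·t^3 + 48·t^2 + 30·t + 2. En intégrant l'accélération et en utilisant la condition initiale v(0) = -2, nous obtenons v(t) = -15·t^4 + 16·t^3 + 15·t^2 + 2·t - 2. En utilisant v(t) = -15·t^4 + 16·t^3 + 15·t^2 + 2·t - 2 et en substituant t = 1, nous trouvons v = 16.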